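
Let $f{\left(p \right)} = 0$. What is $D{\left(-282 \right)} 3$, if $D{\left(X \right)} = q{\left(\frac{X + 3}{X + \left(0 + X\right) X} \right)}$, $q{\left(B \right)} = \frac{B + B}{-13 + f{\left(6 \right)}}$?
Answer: $\frac{279}{171691} \approx 0.001625$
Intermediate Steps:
$q{\left(B \right)} = - \frac{2 B}{13}$ ($q{\left(B \right)} = \frac{B + B}{-13 + 0} = \frac{2 B}{-13} = 2 B \left(- \frac{1}{13}\right) = - \frac{2 B}{13}$)
$D{\left(X \right)} = - \frac{2 \left(3 + X\right)}{13 \left(X + X^{2}\right)}$ ($D{\left(X \right)} = - \frac{2 \frac{X + 3}{X + \left(0 + X\right) X}}{13} = - \frac{2 \frac{3 + X}{X + X X}}{13} = - \frac{2 \frac{3 + X}{X + X^{2}}}{13} = - \frac{2 \left(3 + X\right)}{13 \left(X + X^{2}\right)}$)
$D{\left(-282 \right)} 3 = \frac{2 \left(-3 - -282\right)}{13 \left(-282\right) \left(1 - 282\right)} 3 = \frac{2}{13} \left(- \frac{1}{282}\right) \frac{1}{-281} \left(-3 + 282\right) 3 = \frac{2}{13} \left(- \frac{1}{282}\right) \left(- \frac{1}{281}\right) 279 \cdot 3 = \frac{93}{171691} \cdot 3 = \frac{279}{171691}$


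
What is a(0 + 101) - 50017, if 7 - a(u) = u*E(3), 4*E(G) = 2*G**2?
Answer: -100929/2 ≈ -50465.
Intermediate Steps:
E(G) = G**2/2 (E(G) = (2*G**2)/4 = G**2/2)
a(u) = 7 - 9*u/2 (a(u) = 7 - u*(1/2)*3**2 = 7 - u*(1/2)*9 = 7 - u*9/2 = 7 - 9*u/2)
a(0 + 101) - 50017 = (7 - 9*(0 + 101)/2) - 50017 = (7 - 9/2*101) - 50017 = (7 - 909/2) - 50017 = -895/2 - 50017 = -100929/2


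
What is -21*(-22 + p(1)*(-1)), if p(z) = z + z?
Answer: 504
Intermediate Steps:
p(z) = 2*z
-21*(-22 + p(1)*(-1)) = -21*(-22 + (2*1)*(-1)) = -21*(-22 + 2*(-1)) = -21*(-22 - 2) = -21*(-24) = 504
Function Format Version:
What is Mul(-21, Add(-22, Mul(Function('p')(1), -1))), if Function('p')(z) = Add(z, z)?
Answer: 504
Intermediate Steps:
Function('p')(z) = Mul(2, z)
Mul(-21, Add(-22, Mul(Function('p')(1), -1))) = Mul(-21, Add(-22, Mul(Mul(2, 1), -1))) = Mul(-21, Add(-22, Mul(2, -1))) = Mul(-21, Add(-22, -2)) = Mul(-21, -24) = 504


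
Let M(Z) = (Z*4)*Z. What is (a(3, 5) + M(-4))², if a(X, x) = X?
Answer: 4489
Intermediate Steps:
M(Z) = 4*Z² (M(Z) = (4*Z)*Z = 4*Z²)
(a(3, 5) + M(-4))² = (3 + 4*(-4)²)² = (3 + 4*16)² = (3 + 64)² = 67² = 4489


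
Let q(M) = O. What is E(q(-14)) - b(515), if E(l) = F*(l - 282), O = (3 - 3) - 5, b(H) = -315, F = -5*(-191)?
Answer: -273770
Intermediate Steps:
F = 955
O = -5 (O = 0 - 5 = -5)
q(M) = -5
E(l) = -269310 + 955*l (E(l) = 955*(l - 282) = 955*(-282 + l) = -269310 + 955*l)
E(q(-14)) - b(515) = (-269310 + 955*(-5)) - 1*(-315) = (-269310 - 4775) + 315 = -274085 + 315 = -273770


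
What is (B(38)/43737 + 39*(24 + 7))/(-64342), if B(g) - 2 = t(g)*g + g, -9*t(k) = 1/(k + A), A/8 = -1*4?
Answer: -713853976/37990701729 ≈ -0.018790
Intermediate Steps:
A = -32 (A = 8*(-1*4) = 8*(-4) = -32)
t(k) = -1/(9*(-32 + k)) (t(k) = -1/(9*(k - 32)) = -1/(9*(-32 + k)))
B(g) = 2 + g - g/(-288 + 9*g) (B(g) = 2 + ((-1/(-288 + 9*g))*g + g) = 2 + (-g/(-288 + 9*g) + g) = 2 + (g - g/(-288 + 9*g)) = 2 + g - g/(-288 + 9*g))
(B(38)/43737 + 39*(24 + 7))/(-64342) = (((-⅑*38 + (-32 + 38)*(2 + 38))/(-32 + 38))/43737 + 39*(24 + 7))/(-64342) = (((-38/9 + 6*40)/6)*(1/43737) + 39*31)*(-1/64342) = (((-38/9 + 240)/6)*(1/43737) + 1209)*(-1/64342) = (((⅙)*(2122/9))*(1/43737) + 1209)*(-1/64342) = ((1061/27)*(1/43737) + 1209)*(-1/64342) = (1061/1180899 + 1209)*(-1/64342) = (1427707952/1180899)*(-1/64342) = -713853976/37990701729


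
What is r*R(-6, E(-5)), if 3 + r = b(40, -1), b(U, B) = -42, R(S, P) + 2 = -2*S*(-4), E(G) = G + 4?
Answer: 2250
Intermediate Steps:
E(G) = 4 + G
R(S, P) = -2 + 8*S (R(S, P) = -2 - 2*S*(-4) = -2 + 8*S)
r = -45 (r = -3 - 42 = -45)
r*R(-6, E(-5)) = -45*(-2 + 8*(-6)) = -45*(-2 - 48) = -45*(-50) = 2250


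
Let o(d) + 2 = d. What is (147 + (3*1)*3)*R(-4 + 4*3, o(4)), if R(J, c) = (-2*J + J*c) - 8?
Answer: -1248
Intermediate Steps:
o(d) = -2 + d
R(J, c) = -8 - 2*J + J*c
(147 + (3*1)*3)*R(-4 + 4*3, o(4)) = (147 + (3*1)*3)*(-8 - 2*(-4 + 4*3) + (-4 + 4*3)*(-2 + 4)) = (147 + 3*3)*(-8 - 2*(-4 + 12) + (-4 + 12)*2) = (147 + 9)*(-8 - 2*8 + 8*2) = 156*(-8 - 16 + 16) = 156*(-8) = -1248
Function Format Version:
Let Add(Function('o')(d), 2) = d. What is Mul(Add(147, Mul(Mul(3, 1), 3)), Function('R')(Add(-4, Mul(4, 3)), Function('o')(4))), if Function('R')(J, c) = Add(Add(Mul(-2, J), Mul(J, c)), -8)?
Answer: -1248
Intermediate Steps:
Function('o')(d) = Add(-2, d)
Function('R')(J, c) = Add(-8, Mul(-2, J), Mul(J, c))
Mul(Add(147, Mul(Mul(3, 1), 3)), Function('R')(Add(-4, Mul(4, 3)), Function('o')(4))) = Mul(Add(147, Mul(Mul(3, 1), 3)), Add(-8, Mul(-2, Add(-4, Mul(4, 3))), Mul(Add(-4, Mul(4, 3)), Add(-2, 4)))) = Mul(Add(147, Mul(3, 3)), Add(-8, Mul(-2, Add(-4, 12)), Mul(Add(-4, 12), 2))) = Mul(Add(147, 9), Add(-8, Mul(-2, 8), Mul(8, 2))) = Mul(156, Add(-8, -16, 16)) = Mul(156, -8) = -1248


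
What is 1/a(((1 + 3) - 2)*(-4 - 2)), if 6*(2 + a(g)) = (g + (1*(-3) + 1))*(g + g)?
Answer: 1/54 ≈ 0.018519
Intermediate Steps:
a(g) = -2 + g*(-2 + g)/3 (a(g) = -2 + ((g + (1*(-3) + 1))*(g + g))/6 = -2 + ((g + (-3 + 1))*(2*g))/6 = -2 + ((g - 2)*(2*g))/6 = -2 + ((-2 + g)*(2*g))/6 = -2 + (2*g*(-2 + g))/6 = -2 + g*(-2 + g)/3)
1/a(((1 + 3) - 2)*(-4 - 2)) = 1/(-2 - 2*((1 + 3) - 2)*(-4 - 2)/3 + (((1 + 3) - 2)*(-4 - 2))²/3) = 1/(-2 - 2*(4 - 2)*(-6)/3 + ((4 - 2)*(-6))²/3) = 1/(-2 - 4*(-6)/3 + (2*(-6))²/3) = 1/(-2 - ⅔*(-12) + (⅓)*(-12)²) = 1/(-2 + 8 + (⅓)*144) = 1/(-2 + 8 + 48) = 1/54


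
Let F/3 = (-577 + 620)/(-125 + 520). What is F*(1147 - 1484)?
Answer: -43473/395 ≈ -110.06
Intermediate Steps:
F = 129/395 (F = 3*((-577 + 620)/(-125 + 520)) = 3*(43/395) = 129/395 ≈ 0.32658)
F*(1147 - 1484) = 129*(1147 - 1484)/395 = (129/395)*(-337) = -43473/395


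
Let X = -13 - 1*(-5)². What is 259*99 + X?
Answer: 25603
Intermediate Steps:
X = -38 (X = -13 - 1*25 = -13 - 25 = -38)
259*99 + X = 259*99 - 38 = 25641 - 38 = 25603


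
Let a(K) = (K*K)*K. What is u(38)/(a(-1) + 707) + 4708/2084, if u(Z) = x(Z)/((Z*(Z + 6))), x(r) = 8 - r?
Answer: 694676417/307502536 ≈ 2.2591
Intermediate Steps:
a(K) = K³ (a(K) = K²*K = K³)
u(Z) = (8 - Z)/(Z*(6 + Z)) (u(Z) = (8 - Z)/((Z*(Z + 6))) = (8 - Z)/((Z*(6 + Z))) = (8 - Z)*(1/(Z*(6 + Z))) = (8 - Z)/(Z*(6 + Z)))
u(38)/(a(-1) + 707) + 4708/2084 = ((8 - 1*38)/(38*(6 + 38)))/((-1)³ + 707) + 4708/2084 = ((1/38)*(8 - 38)/44)/(-1 + 707) + 4708*(1/2084) = ((1/38)*(1/44)*(-30))/706 + 1177/521 = -15/836*1/706 + 1177/521 = -15/590216 + 1177/521 = 694676417/307502536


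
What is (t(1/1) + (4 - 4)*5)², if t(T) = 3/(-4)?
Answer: 9/16 ≈ 0.56250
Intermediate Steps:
t(T) = -¾ (t(T) = 3*(-¼) = -¾)
(t(1/1) + (4 - 4)*5)² = (-¾ + (4 - 4)*5)² = (-¾ + 0*5)² = (-¾ + 0)² = (-¾)² = 9/16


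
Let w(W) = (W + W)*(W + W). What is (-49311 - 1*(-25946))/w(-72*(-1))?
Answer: -23365/20736 ≈ -1.1268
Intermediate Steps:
w(W) = 4*W² (w(W) = (2*W)*(2*W) = 4*W²)
(-49311 - 1*(-25946))/w(-72*(-1)) = (-49311 - 1*(-25946))/((4*(-72*(-1))²)) = (-49311 + 25946)/((4*72²)) = -23365/(4*5184) = -23365/20736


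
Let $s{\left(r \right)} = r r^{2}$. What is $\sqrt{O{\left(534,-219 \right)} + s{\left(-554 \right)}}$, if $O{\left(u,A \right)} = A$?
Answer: $i \sqrt{170031683} \approx 13040.0 i$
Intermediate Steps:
$s{\left(r \right)} = r^{3}$
$\sqrt{O{\left(534,-219 \right)} + s{\left(-554 \right)}} = \sqrt{-219 + \left(-554\right)^{3}} = \sqrt{-219 - 170031464} = \sqrt{-170031683} = i \sqrt{170031683}$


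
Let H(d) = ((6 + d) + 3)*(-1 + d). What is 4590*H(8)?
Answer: 546210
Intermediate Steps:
H(d) = (-1 + d)*(9 + d) (H(d) = (9 + d)*(-1 + d) = (-1 + d)*(9 + d))
4590*H(8) = 4590*(-9 + 8² + 8*8) = 4590*(-9 + 64 + 64) = 4590*119 = 546210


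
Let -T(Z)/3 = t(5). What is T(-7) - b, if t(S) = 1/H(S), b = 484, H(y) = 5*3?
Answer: -2421/5 ≈ -484.20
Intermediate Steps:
H(y) = 15
t(S) = 1/15
T(Z) = -⅕ (T(Z) = -3*1/15 = -⅕)
T(-7) - b = -⅕ - 1*484 = -⅕ - 484 = -2421/5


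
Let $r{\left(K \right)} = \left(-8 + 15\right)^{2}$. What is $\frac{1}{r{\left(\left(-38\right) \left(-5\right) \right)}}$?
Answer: $\frac{1}{49} \approx 0.020408$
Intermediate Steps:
$r{\left(K \right)} = 49$ ($r{\left(K \right)} = 7^{2} = 49$)
$\frac{1}{r{\left(\left(-38\right) \left(-5\right) \right)}} = \frac{1}{49}$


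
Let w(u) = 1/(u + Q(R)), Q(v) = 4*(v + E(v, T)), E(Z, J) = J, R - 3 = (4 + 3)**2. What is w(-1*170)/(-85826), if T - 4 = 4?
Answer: -1/6007820 ≈ -1.6645e-7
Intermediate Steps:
T = 8 (T = 4 + 4 = 8)
R = 52 (R = 3 + (4 + 3)**2 = 3 + 7**2 = 3 + 49 = 52)
Q(v) = 32 + 4*v (Q(v) = 4*(v + 8) = 4*(8 + v) = 32 + 4*v)
w(u) = 1/(240 + u) (w(u) = 1/(u + (32 + 4*52)) = 1/(u + (32 + 208)) = 1/(u + 240) = 1/(240 + u))
w(-1*170)/(-85826) = 1/((240 - 1*170)*(-85826)) = -1/85826/(240 - 170) = -1/85826/70 = (1/70)*(-1/85826) = -1/6007820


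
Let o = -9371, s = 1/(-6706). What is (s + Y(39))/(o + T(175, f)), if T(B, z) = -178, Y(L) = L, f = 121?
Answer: -261533/64035594 ≈ -0.0040842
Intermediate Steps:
s = -1/6706 ≈ -0.00014912
(s + Y(39))/(o + T(175, f)) = (-1/6706 + 39)/(-9371 - 178) = (261533/6706)/(-9549) = (261533/6706)*(-1/9549) = -261533/64035594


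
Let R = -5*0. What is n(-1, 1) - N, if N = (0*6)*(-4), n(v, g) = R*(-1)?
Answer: 0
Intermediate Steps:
R = 0
n(v, g) = 0 (n(v, g) = 0*(-1) = 0)
N = 0 (N = 0*(-4) = 0)
n(-1, 1) - N = 0 - 1*0 = 0 + 0 = 0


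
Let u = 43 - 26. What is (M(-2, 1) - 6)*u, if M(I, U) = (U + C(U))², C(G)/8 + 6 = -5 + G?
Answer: 105995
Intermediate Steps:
C(G) = -88 + 8*G (C(G) = -48 + 8*(-5 + G) = -48 + (-40 + 8*G) = -88 + 8*G)
M(I, U) = (-88 + 9*U)² (M(I, U) = (U + (-88 + 8*U))² = (-88 + 9*U)²)
u = 17
(M(-2, 1) - 6)*u = ((-88 + 9*1)² - 6)*17 = ((-88 + 9)² - 6)*17 = ((-79)² - 6)*17 = (6241 - 6)*17 = 6235*17 = 105995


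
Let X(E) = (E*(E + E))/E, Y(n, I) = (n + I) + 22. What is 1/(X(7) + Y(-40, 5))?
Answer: 1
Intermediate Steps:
Y(n, I) = 22 + I + n (Y(n, I) = (I + n) + 22 = 22 + I + n)
X(E) = 2*E (X(E) = (E*(2*E))/E = (2*E**2)/E = 2*E)
1/(X(7) + Y(-40, 5)) = 1/(2*7 + (22 + 5 - 40)) = 1/(14 - 13) = 1/1 = 1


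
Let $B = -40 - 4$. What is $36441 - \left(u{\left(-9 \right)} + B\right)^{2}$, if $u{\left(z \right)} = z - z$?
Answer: $34505$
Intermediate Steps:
$B = -44$
$u{\left(z \right)} = 0$
$36441 - \left(u{\left(-9 \right)} + B\right)^{2} = 36441 - \left(0 - 44\right)^{2} = 36441 - \left(-44\right)^{2} = 36441 - 1936 = 34505$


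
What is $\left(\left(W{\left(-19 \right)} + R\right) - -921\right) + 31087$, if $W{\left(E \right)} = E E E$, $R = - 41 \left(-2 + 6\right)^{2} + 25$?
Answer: $24518$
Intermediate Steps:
$R = -631$ ($R = - 41 \cdot 4^{2} + 25 = \left(-41\right) 16 + 25 = -656 + 25 = -631$)
$W{\left(E \right)} = E^{3}$ ($W{\left(E \right)} = E^{2} E = E^{3}$)
$\left(\left(W{\left(-19 \right)} + R\right) - -921\right) + 31087 = \left(\left(\left(-19\right)^{3} - 631\right) - -921\right) + 31087 = \left(\left(-6859 - 631\right) + \left(\left(-4094 - 3303\right) + 8318\right)\right) + 31087 = \left(-7490 + \left(-7397 + 8318\right)\right) + 31087 = \left(-7490 + 921\right) + 31087 = -6569 + 31087 = 24518$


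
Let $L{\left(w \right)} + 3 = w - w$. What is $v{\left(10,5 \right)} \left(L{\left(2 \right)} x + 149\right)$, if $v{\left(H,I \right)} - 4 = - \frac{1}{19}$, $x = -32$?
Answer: $\frac{18375}{19} \approx 967.11$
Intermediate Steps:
$L{\left(w \right)} = -3$ ($L{\left(w \right)} = -3 + \left(w - w\right) = -3 + 0 = -3$)
$v{\left(H,I \right)} = \frac{75}{19}$ ($v{\left(H,I \right)} = 4 - \frac{1}{19} = \frac{75}{19}$)
$v{\left(10,5 \right)} \left(L{\left(2 \right)} x + 149\right) = \frac{75 \left(\left(-3\right) \left(-32\right) + 149\right)}{19} = \frac{75 \left(96 + 149\right)}{19} = \frac{75}{19} \cdot 245 = \frac{18375}{19}$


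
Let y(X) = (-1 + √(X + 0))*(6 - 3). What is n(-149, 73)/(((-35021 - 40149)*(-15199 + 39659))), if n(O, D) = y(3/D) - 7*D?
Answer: 257/919329100 - 3*√219/134222048600 ≈ 2.7922e-7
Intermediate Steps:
y(X) = -3 + 3*√X (y(X) = (-1 + √X)*3 = -3 + 3*√X)
n(O, D) = -3 - 7*D + 3*√3*√(1/D) (n(O, D) = (-3 + 3*√(3/D)) - 7*D = (-3 + 3*(√3*√(1/D))) - 7*D = (-3 + 3*√3*√(1/D)) - 7*D = -3 - 7*D + 3*√3*√(1/D))
n(-149, 73)/(((-35021 - 40149)*(-15199 + 39659))) = (-3 - 7*73 + 3*√3*√(1/73))/(((-35021 - 40149)*(-15199 + 39659))) = (-3 - 511 + 3*√3*√(1/73))/((-75170*24460)) = (-3 - 511 + 3*√3*(√73/73))/(-1838658200) = (-3 - 511 + 3*√219/73)*(-1/1838658200) = (-514 + 3*√219/73)*(-1/1838658200) = 257/919329100 - 3*√219/134222048600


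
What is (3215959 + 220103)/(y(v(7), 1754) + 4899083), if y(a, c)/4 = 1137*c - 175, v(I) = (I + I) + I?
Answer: 3436062/12875575 ≈ 0.26687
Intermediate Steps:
v(I) = 3*I (v(I) = 2*I + I = 3*I)
y(a, c) = -700 + 4548*c (y(a, c) = 4*(1137*c - 175) = 4*(-175 + 1137*c) = -700 + 4548*c)
(3215959 + 220103)/(y(v(7), 1754) + 4899083) = (3215959 + 220103)/((-700 + 4548*1754) + 4899083) = 3436062/((-700 + 7977192) + 4899083) = 3436062/(7976492 + 4899083) = 3436062/12875575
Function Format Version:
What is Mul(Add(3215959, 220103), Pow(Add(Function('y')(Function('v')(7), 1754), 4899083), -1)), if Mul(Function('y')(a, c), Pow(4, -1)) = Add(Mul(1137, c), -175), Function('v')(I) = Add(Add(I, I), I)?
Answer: Rational(3436062, 12875575) ≈ 0.26687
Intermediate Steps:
Function('v')(I) = Mul(3, I) (Function('v')(I) = Add(Mul(2, I), I) = Mul(3, I))
Function('y')(a, c) = Add(-700, Mul(4548, c)) (Function('y')(a, c) = Mul(4, Add(Mul(1137, c), -175)) = Mul(4, Add(-175, Mul(1137, c))) = Add(-700, Mul(4548, c)))
Mul(Add(3215959, 220103), Pow(Add(Function('y')(Function('v')(7), 1754), 4899083), -1)) = Mul(Add(3215959, 220103), Pow(Add(Add(-700, Mul(4548, 1754)), 4899083), -1)) = Mul(3436062, Pow(Add(Add(-700, 7977192), 4899083), -1)) = Mul(3436062, Pow(Add(7976492, 4899083), -1)) = Mul(3436062, Pow(12875575, -1)) = Mul(3436062, Rational(1, 12875575)) = Rational(3436062, 12875575)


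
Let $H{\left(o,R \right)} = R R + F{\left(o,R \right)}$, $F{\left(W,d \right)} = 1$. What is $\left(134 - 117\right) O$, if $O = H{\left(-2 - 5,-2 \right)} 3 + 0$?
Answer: $255$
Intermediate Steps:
$H{\left(o,R \right)} = 1 + R^{2}$ ($H{\left(o,R \right)} = R R + 1 = R^{2} + 1 = 1 + R^{2}$)
$O = 15$ ($O = \left(1 + \left(-2\right)^{2}\right) 3 + 0 = \left(1 + 4\right) 3 + 0 = 5 \cdot 3 + 0 = 15 + 0 = 15$)
$\left(134 - 117\right) O = \left(134 - 117\right) 15 = 17 \cdot 15 = 255$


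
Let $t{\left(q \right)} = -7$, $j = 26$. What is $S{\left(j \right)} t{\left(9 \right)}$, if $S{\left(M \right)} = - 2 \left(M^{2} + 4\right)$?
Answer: $9520$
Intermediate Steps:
$S{\left(M \right)} = -8 - 2 M^{2}$ ($S{\left(M \right)} = - 2 \left(4 + M^{2}\right) = -8 - 2 M^{2}$)
$S{\left(j \right)} t{\left(9 \right)} = \left(-8 - 2 \cdot 26^{2}\right) \left(-7\right) = \left(-8 - 1352\right) \left(-7\right) = \left(-1360\right) \left(-7\right) = 9520$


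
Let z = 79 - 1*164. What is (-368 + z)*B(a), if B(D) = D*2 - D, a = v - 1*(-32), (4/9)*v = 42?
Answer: -114609/2 ≈ -57305.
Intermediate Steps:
v = 189/2 (v = (9/4)*42 = 189/2 ≈ 94.500)
z = -85 (z = 79 - 164 = -85)
a = 253/2 (a = 189/2 - 1*(-32) = 189/2 + 32 = 253/2 ≈ 126.50)
B(D) = D (B(D) = 2*D - D = D)
(-368 + z)*B(a) = (-368 - 85)*(253/2) = -453*253/2 = -114609/2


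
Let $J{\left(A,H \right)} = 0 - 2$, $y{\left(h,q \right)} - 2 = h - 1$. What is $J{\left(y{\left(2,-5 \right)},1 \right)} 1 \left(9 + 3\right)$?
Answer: $-24$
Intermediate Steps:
$y{\left(h,q \right)} = 1 + h$ ($y{\left(h,q \right)} = 2 + \left(h - 1\right) = 2 + \left(-1 + h\right) = 1 + h$)
$J{\left(A,H \right)} = -2$
$J{\left(y{\left(2,-5 \right)},1 \right)} 1 \left(9 + 3\right) = \left(-2\right) 1 \left(9 + 3\right) = \left(-2\right) 12 = -24$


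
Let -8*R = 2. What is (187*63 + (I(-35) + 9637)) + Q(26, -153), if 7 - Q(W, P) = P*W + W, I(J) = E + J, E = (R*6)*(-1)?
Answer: 50687/2 ≈ 25344.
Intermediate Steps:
R = -¼ (R = -⅛*2 = -¼ ≈ -0.25000)
E = 3/2 (E = -¼*6*(-1) = -3/2*(-1) = 3/2 ≈ 1.5000)
I(J) = 3/2 + J
Q(W, P) = 7 - W - P*W (Q(W, P) = 7 - (P*W + W) = 7 - (W + P*W) = 7 + (-W - P*W) = 7 - W - P*W)
(187*63 + (I(-35) + 9637)) + Q(26, -153) = (187*63 + ((3/2 - 35) + 9637)) + (7 - 1*26 - 1*(-153)*26) = (11781 + (-67/2 + 9637)) + (7 - 26 + 3978) = (11781 + 19207/2) + 3959 = 42769/2 + 3959 = 50687/2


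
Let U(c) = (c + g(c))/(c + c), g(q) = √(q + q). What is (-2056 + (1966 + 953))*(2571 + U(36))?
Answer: 4438409/2 + 863*√2/12 ≈ 2.2193e+6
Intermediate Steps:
g(q) = √2*√q (g(q) = √(2*q) = √2*√q)
U(c) = (c + √2*√c)/(2*c) (U(c) = (c + √2*√c)/(c + c) = (c + √2*√c)/((2*c)) = (c + √2*√c)*(1/(2*c)) = (c + √2*√c)/(2*c))
(-2056 + (1966 + 953))*(2571 + U(36)) = (-2056 + (1966 + 953))*(2571 + (½)*(36 + √2*√36)/36) = (-2056 + 2919)*(2571 + (½)*(1/36)*(36 + √2*6)) = 863*(2571 + (½)*(1/36)*(36 + 6*√2)) = 863*(2571 + (½ + √2/12)) = 863*(5143/2 + √2/12) = 4438409/2 + 863*√2/12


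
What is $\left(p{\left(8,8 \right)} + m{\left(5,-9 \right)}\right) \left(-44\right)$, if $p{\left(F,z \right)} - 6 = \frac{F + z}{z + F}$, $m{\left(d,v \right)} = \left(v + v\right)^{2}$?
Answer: $-14564$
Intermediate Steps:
$m{\left(d,v \right)} = 4 v^{2}$ ($m{\left(d,v \right)} = \left(2 v\right)^{2} = 4 v^{2}$)
$p{\left(F,z \right)} = 7$ ($p{\left(F,z \right)} = 6 + \frac{F + z}{z + F} = 6 + \frac{F + z}{F + z} = 6 + 1 = 7$)
$\left(p{\left(8,8 \right)} + m{\left(5,-9 \right)}\right) \left(-44\right) = \left(7 + 4 \left(-9\right)^{2}\right) \left(-44\right) = \left(7 + 4 \cdot 81\right) \left(-44\right) = \left(7 + 324\right) \left(-44\right) = 331 \left(-44\right) = -14564$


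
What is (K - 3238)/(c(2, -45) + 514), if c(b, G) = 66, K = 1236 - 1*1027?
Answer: -3029/580 ≈ -5.2224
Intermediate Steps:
K = 209 (K = 1236 - 1027 = 209)
(K - 3238)/(c(2, -45) + 514) = (209 - 3238)/(66 + 514) = -3029/580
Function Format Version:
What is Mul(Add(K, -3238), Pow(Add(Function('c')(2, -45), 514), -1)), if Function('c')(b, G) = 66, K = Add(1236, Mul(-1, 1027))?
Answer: Rational(-3029, 580) ≈ -5.2224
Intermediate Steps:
K = 209 (K = Add(1236, -1027) = 209)
Mul(Add(K, -3238), Pow(Add(Function('c')(2, -45), 514), -1)) = Mul(Add(209, -3238), Pow(Add(66, 514), -1)) = Mul(-3029, Pow(580, -1)) = Mul(-3029, Rational(1, 580)) = Rational(-3029, 580)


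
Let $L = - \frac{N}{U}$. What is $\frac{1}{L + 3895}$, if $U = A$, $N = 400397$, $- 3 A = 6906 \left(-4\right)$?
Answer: $\frac{9208}{35464763} \approx 0.00025964$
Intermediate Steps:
$A = 9208$ ($A = - \frac{6906 \left(-4\right)}{3} = \left(- \frac{1}{3}\right) \left(-27624\right) = 9208$)
$U = 9208$
$L = - \frac{400397}{9208} \approx -43.484$
$\frac{1}{L + 3895} = \frac{1}{- \frac{400397}{9208} + 3895} = \frac{1}{\frac{35464763}{9208}} = \frac{9208}{35464763}$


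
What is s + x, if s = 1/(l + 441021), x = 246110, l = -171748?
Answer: 66270778031/269273 ≈ 2.4611e+5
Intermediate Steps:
s = 1/269273 (s = 1/(-171748 + 441021) = 1/269273 ≈ 3.7137e-6)
s + x = 1/269273 + 246110 = 66270778031/269273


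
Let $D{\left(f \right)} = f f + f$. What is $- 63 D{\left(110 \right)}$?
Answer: $-769230$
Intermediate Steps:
$D{\left(f \right)} = f + f^{2}$ ($D{\left(f \right)} = f^{2} + f = f + f^{2}$)
$- 63 D{\left(110 \right)} = - 63 \cdot 110 \left(1 + 110\right) = - 63 \cdot 110 \cdot 111 = \left(-63\right) 12210 = -769230$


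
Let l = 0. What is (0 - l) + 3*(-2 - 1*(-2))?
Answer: 0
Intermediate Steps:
(0 - l) + 3*(-2 - 1*(-2)) = (0 - 1*0) + 3*(-2 - 1*(-2)) = (0 + 0) + 3*(-2 + 2) = 0 + 3*0 = 0 + 0 = 0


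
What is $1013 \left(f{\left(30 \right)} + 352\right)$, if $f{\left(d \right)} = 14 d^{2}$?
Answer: $13120376$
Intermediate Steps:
$1013 \left(f{\left(30 \right)} + 352\right) = 1013 \left(14 \cdot 30^{2} + 352\right) = 1013 \left(14 \cdot 900 + 352\right) = 1013 \left(12600 + 352\right) = 1013 \cdot 12952 = 13120376$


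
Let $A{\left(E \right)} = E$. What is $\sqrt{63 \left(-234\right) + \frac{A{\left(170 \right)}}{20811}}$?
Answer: $\frac{2 i \sqrt{1596180766278}}{20811} \approx 121.42 i$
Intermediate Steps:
$\sqrt{63 \left(-234\right) + \frac{A{\left(170 \right)}}{20811}} = \sqrt{63 \left(-234\right) + \frac{170}{20811}} = \sqrt{-14742 + 170 \cdot \frac{1}{20811}} = \sqrt{-14742 + \frac{170}{20811}} = \sqrt{- \frac{306795592}{20811}} = \frac{2 i \sqrt{1596180766278}}{20811}$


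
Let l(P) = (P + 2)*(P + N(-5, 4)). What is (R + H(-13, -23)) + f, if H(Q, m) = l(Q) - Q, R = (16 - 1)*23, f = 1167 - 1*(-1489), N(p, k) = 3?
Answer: 3124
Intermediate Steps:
l(P) = (2 + P)*(3 + P) (l(P) = (P + 2)*(P + 3) = (2 + P)*(3 + P))
f = 2656 (f = 1167 + 1489 = 2656)
R = 345 (R = 15*23 = 345)
H(Q, m) = 6 + Q² + 4*Q (H(Q, m) = (6 + Q² + 5*Q) - Q = 6 + Q² + 4*Q)
(R + H(-13, -23)) + f = (345 + (6 + (-13)² + 4*(-13))) + 2656 = (345 + (6 + 169 - 52)) + 2656 = (345 + 123) + 2656 = 468 + 2656 = 3124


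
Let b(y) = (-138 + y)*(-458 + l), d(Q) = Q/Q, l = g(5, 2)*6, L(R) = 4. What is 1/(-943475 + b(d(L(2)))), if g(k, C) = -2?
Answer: -1/879085 ≈ -1.1375e-6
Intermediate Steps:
l = -12 (l = -2*6 = -12)
d(Q) = 1
b(y) = 64860 - 470*y (b(y) = (-138 + y)*(-458 - 12) = (-138 + y)*(-470) = 64860 - 470*y)
1/(-943475 + b(d(L(2)))) = 1/(-943475 + (64860 - 470*1)) = 1/(-943475 + (64860 - 470)) = 1/(-943475 + 64390) = 1/(-879085) = -1/879085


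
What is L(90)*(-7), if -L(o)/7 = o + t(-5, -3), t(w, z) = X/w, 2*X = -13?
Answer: 44737/10 ≈ 4473.7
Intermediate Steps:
X = -13/2 (X = (½)*(-13) = -13/2 ≈ -6.5000)
t(w, z) = -13/(2*w)
L(o) = -91/10 - 7*o (L(o) = -7*(o - 13/2/(-5)) = -7*(o - 13/2*(-⅕)) = -7*(o + 13/10) = -7*(13/10 + o) = -91/10 - 7*o)
L(90)*(-7) = (-91/10 - 7*90)*(-7) = (-91/10 - 630)*(-7) = -6391/10*(-7) = 44737/10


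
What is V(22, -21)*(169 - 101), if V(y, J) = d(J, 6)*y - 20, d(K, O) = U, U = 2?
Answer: 1632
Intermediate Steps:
d(K, O) = 2
V(y, J) = -20 + 2*y (V(y, J) = 2*y - 20 = -20 + 2*y)
V(22, -21)*(169 - 101) = (-20 + 2*22)*(169 - 101) = (-20 + 44)*68 = 24*68 = 1632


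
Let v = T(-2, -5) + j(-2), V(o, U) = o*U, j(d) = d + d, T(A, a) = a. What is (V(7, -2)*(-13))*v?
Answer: -1638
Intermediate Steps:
j(d) = 2*d
V(o, U) = U*o
v = -9 (v = -5 + 2*(-2) = -5 - 4 = -9)
(V(7, -2)*(-13))*v = (-2*7*(-13))*(-9) = -14*(-13)*(-9) = 182*(-9) = -1638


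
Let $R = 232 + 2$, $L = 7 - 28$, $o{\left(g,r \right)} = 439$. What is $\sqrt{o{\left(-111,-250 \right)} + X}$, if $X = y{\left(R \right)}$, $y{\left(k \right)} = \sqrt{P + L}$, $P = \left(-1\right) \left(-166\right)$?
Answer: $\sqrt{439 + \sqrt{145}} \approx 21.238$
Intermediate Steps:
$P = 166$
$L = -21$ ($L = 7 - 28 = -21$)
$R = 234$
$y{\left(k \right)} = \sqrt{145}$ ($y{\left(k \right)} = \sqrt{166 - 21} = \sqrt{145}$)
$X = \sqrt{145} \approx 12.042$
$\sqrt{o{\left(-111,-250 \right)} + X} = \sqrt{439 + \sqrt{145}}$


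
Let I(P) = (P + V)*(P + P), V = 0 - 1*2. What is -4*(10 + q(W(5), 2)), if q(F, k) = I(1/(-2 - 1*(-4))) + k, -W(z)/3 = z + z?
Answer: -42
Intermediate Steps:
V = -2 (V = 0 - 2 = -2)
W(z) = -6*z (W(z) = -3*(z + z) = -6*z)
I(P) = 2*P*(-2 + P) (I(P) = (P - 2)*(P + P) = (-2 + P)*(2*P) = 2*P*(-2 + P))
q(F, k) = -3/2 + k (q(F, k) = 2*(-2 + 1/(-2 - 1*(-4)))/(-2 - 1*(-4)) + k = 2*(-2 + 1/(-2 + 4))/(-2 + 4) + k = 2*(-2 + 1/2)/2 + k = 2*(½)*(-2 + ½) + k = 2*(½)*(-3/2) + k = -3/2 + k)
-4*(10 + q(W(5), 2)) = -4*(10 + (-3/2 + 2)) = -4*(10 + ½) = -4*21/2 = -42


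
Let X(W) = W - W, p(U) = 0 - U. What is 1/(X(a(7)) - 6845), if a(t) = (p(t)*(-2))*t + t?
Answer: -1/6845 ≈ -0.00014609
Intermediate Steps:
p(U) = -U
a(t) = t + 2*t² (a(t) = (-t*(-2))*t + t = (2*t)*t + t = 2*t² + t = t + 2*t²)
X(W) = 0
1/(X(a(7)) - 6845) = 1/(0 - 6845) = 1/(-6845) = -1/6845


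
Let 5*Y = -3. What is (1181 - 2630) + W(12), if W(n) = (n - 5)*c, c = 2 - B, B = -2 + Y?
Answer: -7084/5 ≈ -1416.8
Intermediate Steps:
Y = -⅗ (Y = (⅕)*(-3) = -⅗ ≈ -0.60000)
B = -13/5 (B = -2 - ⅗ = -13/5 ≈ -2.6000)
c = 23/5 (c = 2 - (-13)/5 = 2 - 1*(-13/5) = 2 + 13/5 = 23/5 ≈ 4.6000)
W(n) = -23 + 23*n/5 (W(n) = (n - 5)*(23/5) = (-5 + n)*(23/5) = -23 + 23*n/5)
(1181 - 2630) + W(12) = (1181 - 2630) + (-23 + (23/5)*12) = -1449 + (-23 + 276/5) = -1449 + 161/5 = -7084/5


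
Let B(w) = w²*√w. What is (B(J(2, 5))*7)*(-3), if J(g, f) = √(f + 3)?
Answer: -168*2^(¾) ≈ -282.54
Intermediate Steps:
J(g, f) = √(3 + f)
B(w) = w^(5/2)
(B(J(2, 5))*7)*(-3) = ((√(3 + 5))^(5/2)*7)*(-3) = ((√8)^(5/2)*7)*(-3) = ((2*√2)^(5/2)*7)*(-3) = ((8*2^(¾))*7)*(-3) = (56*2^(¾))*(-3) = -168*2^(¾)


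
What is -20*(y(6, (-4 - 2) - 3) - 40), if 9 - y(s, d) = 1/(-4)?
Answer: 615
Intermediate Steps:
y(s, d) = 37/4 (y(s, d) = 9 - 1/(-4) = 9 - 1*(-¼) = 9 + ¼ = 37/4)
-20*(y(6, (-4 - 2) - 3) - 40) = -20*(37/4 - 40) = -20*(-123/4) = 615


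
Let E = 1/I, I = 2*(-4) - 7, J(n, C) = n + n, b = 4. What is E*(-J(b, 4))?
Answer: 8/15 ≈ 0.53333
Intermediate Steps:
J(n, C) = 2*n
I = -15 (I = -8 - 7 = -15)
E = -1/15 (E = 1/(-15) = -1/15 ≈ -0.066667)
E*(-J(b, 4)) = -(-1)*2*4/15 = -(-1)*8/15 = -1/15*(-8) = 8/15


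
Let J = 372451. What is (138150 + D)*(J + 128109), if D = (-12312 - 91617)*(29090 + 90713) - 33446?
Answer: -6232423146218480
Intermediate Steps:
D = -12451039433 (D = -103929*119803 - 33446 = -12451005987 - 33446 = -12451039433)
(138150 + D)*(J + 128109) = (138150 - 12451039433)*(372451 + 128109) = -12450901283*500560 = -6232423146218480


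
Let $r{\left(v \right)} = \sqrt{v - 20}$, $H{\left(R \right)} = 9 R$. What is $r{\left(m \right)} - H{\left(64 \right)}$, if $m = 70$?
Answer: $-576 + 5 \sqrt{2} \approx -568.93$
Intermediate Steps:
$r{\left(v \right)} = \sqrt{-20 + v}$
$r{\left(m \right)} - H{\left(64 \right)} = \sqrt{-20 + 70} - 9 \cdot 64 = \sqrt{50} - 576 = 5 \sqrt{2} - 576 = -576 + 5 \sqrt{2}$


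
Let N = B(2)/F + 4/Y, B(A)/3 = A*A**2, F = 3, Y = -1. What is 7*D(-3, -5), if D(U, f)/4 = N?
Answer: 112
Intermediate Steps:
B(A) = 3*A**3 (B(A) = 3*(A*A**2) = 3*A**3)
N = 4 (N = (3*2**3)/3 + 4/(-1) = (3*8)*(1/3) + 4*(-1) = 24*(1/3) - 4 = 8 - 4 = 4)
D(U, f) = 16 (D(U, f) = 4*4 = 16)
7*D(-3, -5) = 7*16 = 112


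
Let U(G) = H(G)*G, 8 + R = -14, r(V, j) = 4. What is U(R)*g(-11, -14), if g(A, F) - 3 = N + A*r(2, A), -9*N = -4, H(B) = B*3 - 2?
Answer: -546040/9 ≈ -60671.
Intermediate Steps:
R = -22 (R = -8 - 14 = -22)
H(B) = -2 + 3*B (H(B) = 3*B - 2 = -2 + 3*B)
N = 4/9 (N = -⅑*(-4) = 4/9 ≈ 0.44444)
g(A, F) = 31/9 + 4*A (g(A, F) = 3 + (4/9 + A*4) = 3 + (4/9 + 4*A) = 31/9 + 4*A)
U(G) = G*(-2 + 3*G) (U(G) = (-2 + 3*G)*G = G*(-2 + 3*G))
U(R)*g(-11, -14) = (-22*(-2 + 3*(-22)))*(31/9 + 4*(-11)) = (-22*(-2 - 66))*(31/9 - 44) = -22*(-68)*(-365/9) = 1496*(-365/9) = -546040/9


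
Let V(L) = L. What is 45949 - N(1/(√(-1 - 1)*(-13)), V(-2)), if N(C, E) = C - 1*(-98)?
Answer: 45851 - I*√2/26 ≈ 45851.0 - 0.054393*I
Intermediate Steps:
N(C, E) = 98 + C (N(C, E) = C + 98 = 98 + C)
45949 - N(1/(√(-1 - 1)*(-13)), V(-2)) = 45949 - (98 + 1/(√(-1 - 1)*(-13))) = 45949 - (98 + 1/(√(-2)*(-13))) = 45949 - (98 + 1/((I*√2)*(-13))) = 45949 - (98 + 1/(-13*I*√2)) = 45949 - (98 + I*√2/26) = 45949 + (-98 - I*√2/26) = 45851 - I*√2/26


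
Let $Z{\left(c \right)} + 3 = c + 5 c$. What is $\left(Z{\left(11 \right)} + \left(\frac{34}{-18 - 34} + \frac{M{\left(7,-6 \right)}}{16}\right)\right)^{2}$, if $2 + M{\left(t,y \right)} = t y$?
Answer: $\frac{9603801}{2704} \approx 3551.7$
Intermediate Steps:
$M{\left(t,y \right)} = -2 + t y$
$Z{\left(c \right)} = -3 + 6 c$ ($Z{\left(c \right)} = -3 + \left(c + 5 c\right) = -3 + 6 c$)
$\left(Z{\left(11 \right)} + \left(\frac{34}{-18 - 34} + \frac{M{\left(7,-6 \right)}}{16}\right)\right)^{2} = \left(\left(-3 + 6 \cdot 11\right) + \left(\frac{34}{-18 - 34} + \frac{-2 + 7 \left(-6\right)}{16}\right)\right)^{2} = \left(\left(-3 + 66\right) + \left(\frac{34}{-18 - 34} + \left(-2 - 42\right) \frac{1}{16}\right)\right)^{2} = \left(63 + \left(\frac{34}{-52} - \frac{11}{4}\right)\right)^{2} = \left(63 + \left(34 \left(- \frac{1}{52}\right) - \frac{11}{4}\right)\right)^{2} = \left(63 - \frac{177}{52}\right)^{2} = \left(\frac{3099}{52}\right)^{2} = \frac{9603801}{2704}$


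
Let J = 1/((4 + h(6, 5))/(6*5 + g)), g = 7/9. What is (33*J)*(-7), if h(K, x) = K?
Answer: -21329/30 ≈ -710.97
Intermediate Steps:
g = 7/9 (g = 7*(1/9) = 7/9 ≈ 0.77778)
J = 277/90 (J = 1/((4 + 6)/(6*5 + 7/9)) = 1/(10/(30 + 7/9)) = 1/(10/(277/9)) = 1/(10*(9/277)) = 1/(90/277) = 277/90 ≈ 3.0778)
(33*J)*(-7) = (33*(277/90))*(-7) = (3047/30)*(-7) = -21329/30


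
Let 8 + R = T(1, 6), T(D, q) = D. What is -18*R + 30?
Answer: 156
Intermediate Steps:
R = -7 (R = -8 + 1 = -7)
-18*R + 30 = -18*(-7) + 30 = 126 + 30 = 156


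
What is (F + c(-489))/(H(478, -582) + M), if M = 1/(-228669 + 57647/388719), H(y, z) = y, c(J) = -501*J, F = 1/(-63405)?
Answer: 1380743068037765314016/2693978833851164565 ≈ 512.53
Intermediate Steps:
F = -1/63405 ≈ -1.5772e-5
M = -388719/88887927364 (M = 1/(-228669 + 57647*(1/388719)) = 1/(-228669 + 57647/388719) = 1/(-88887927364/388719) = -388719/88887927364 ≈ -4.3731e-6)
(F + c(-489))/(H(478, -582) + M) = (-1/63405 - 501*(-489))/(478 - 388719/88887927364) = (-1/63405 + 244989)/(42488428891273/88887927364) = (15533527544/63405)*(88887927364/42488428891273) = 1380743068037765314016/2693978833851164565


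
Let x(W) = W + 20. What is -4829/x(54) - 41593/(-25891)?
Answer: -121949757/1915934 ≈ -63.650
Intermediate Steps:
x(W) = 20 + W
-4829/x(54) - 41593/(-25891) = -4829/(20 + 54) - 41593/(-25891) = -4829/74 - 41593*(-1/25891) = -4829*1/74 + 41593/25891 = -4829/74 + 41593/25891 = -121949757/1915934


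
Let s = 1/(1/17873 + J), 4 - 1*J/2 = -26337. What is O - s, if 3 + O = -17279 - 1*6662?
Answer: -22545320524201/941585387 ≈ -23944.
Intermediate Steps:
J = 52682 (J = 8 - 2*(-26337) = 8 + 52674 = 52682)
s = 17873/941585387 (s = 1/(1/17873 + 52682) = 1/(941585387/17873) = 17873/941585387 ≈ 1.8982e-5)
O = -23944 (O = -3 + (-17279 - 1*6662) = -3 + (-17279 - 6662) = -3 - 23941 = -23944)
O - s = -23944 - 1*17873/941585387 = -23944 - 17873/941585387 = -22545320524201/941585387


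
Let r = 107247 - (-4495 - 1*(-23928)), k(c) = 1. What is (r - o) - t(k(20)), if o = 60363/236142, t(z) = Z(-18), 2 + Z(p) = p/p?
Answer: 2304083263/26238 ≈ 87815.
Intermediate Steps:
Z(p) = -1 (Z(p) = -2 + p/p = -2 + 1 = -1)
t(z) = -1
o = 6707/26238 (o = 60363*(1/236142) = 6707/26238 ≈ 0.25562)
r = 87814 (r = 107247 - (-4495 + 23928) = 107247 - 1*19433 = 107247 - 19433 = 87814)
(r - o) - t(k(20)) = (87814 - 1*6707/26238) - 1*(-1) = (87814 - 6707/26238) + 1 = 2304057025/26238 + 1 = 2304083263/26238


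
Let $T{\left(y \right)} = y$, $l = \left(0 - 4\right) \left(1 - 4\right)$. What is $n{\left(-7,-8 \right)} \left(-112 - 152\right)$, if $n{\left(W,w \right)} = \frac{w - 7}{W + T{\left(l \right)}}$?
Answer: $792$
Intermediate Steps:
$l = 12$ ($l = \left(-4\right) \left(-3\right) = 12$)
$n{\left(W,w \right)} = \frac{-7 + w}{12 + W}$ ($n{\left(W,w \right)} = \frac{w - 7}{W + 12} = \frac{-7 + w}{12 + W}$)
$n{\left(-7,-8 \right)} \left(-112 - 152\right) = \frac{-7 - 8}{12 - 7} \left(-112 - 152\right) = \frac{1}{5} \left(-15\right) \left(-264\right) = \left(-3\right) \left(-264\right) = 792$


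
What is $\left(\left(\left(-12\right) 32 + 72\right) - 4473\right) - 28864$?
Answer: $-33649$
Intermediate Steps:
$\left(\left(\left(-12\right) 32 + 72\right) - 4473\right) - 28864 = \left(\left(-384 + 72\right) - 4473\right) - 28864 = \left(-312 - 4473\right) - 28864 = -4785 - 28864 = -33649$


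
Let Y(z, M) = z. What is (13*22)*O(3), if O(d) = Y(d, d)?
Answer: 858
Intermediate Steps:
O(d) = d
(13*22)*O(3) = (13*22)*3 = 286*3 = 858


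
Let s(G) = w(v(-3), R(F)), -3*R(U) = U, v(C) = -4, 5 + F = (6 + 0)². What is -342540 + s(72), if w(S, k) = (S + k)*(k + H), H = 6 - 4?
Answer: -3081785/9 ≈ -3.4242e+5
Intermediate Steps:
F = 31 (F = -5 + (6 + 0)² = -5 + 6² = -5 + 36 = 31)
H = 2
R(U) = -U/3
w(S, k) = (2 + k)*(S + k) (w(S, k) = (S + k)*(k + 2) = (S + k)*(2 + k) = (2 + k)*(S + k))
s(G) = 1075/9 (s(G) = (-⅓*31)² + 2*(-4) + 2*(-⅓*31) - (-4)*31/3 = (-31/3)² - 8 + 2*(-31/3) - 4*(-31/3) = 961/9 - 8 - 62/3 + 124/3 = 1075/9)
-342540 + s(72) = -342540 + 1075/9 = -3081785/9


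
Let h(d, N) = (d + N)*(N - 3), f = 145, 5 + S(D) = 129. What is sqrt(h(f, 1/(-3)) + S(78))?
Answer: 2*I*sqrt(806)/3 ≈ 18.927*I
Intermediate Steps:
S(D) = 124 (S(D) = -5 + 129 = 124)
h(d, N) = (-3 + N)*(N + d) (h(d, N) = (N + d)*(-3 + N) = (-3 + N)*(N + d))
sqrt(h(f, 1/(-3)) + S(78)) = sqrt(((1/(-3))**2 - 3/(-3) - 3*145 + 145/(-3)) + 124) = sqrt(((-1/3)**2 - 3*(-1/3) - 435 - 1/3*145) + 124) = sqrt((1/9 + 1 - 435 - 145/3) + 124) = sqrt(-4340/9 + 124) = sqrt(-3224/9) = 2*I*sqrt(806)/3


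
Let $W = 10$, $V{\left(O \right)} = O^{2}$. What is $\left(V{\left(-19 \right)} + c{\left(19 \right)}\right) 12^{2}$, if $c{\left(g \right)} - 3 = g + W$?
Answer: $56592$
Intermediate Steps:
$c{\left(g \right)} = 13 + g$ ($c{\left(g \right)} = 3 + \left(g + 10\right) = 3 + \left(10 + g\right) = 13 + g$)
$\left(V{\left(-19 \right)} + c{\left(19 \right)}\right) 12^{2} = \left(\left(-19\right)^{2} + \left(13 + 19\right)\right) 12^{2} = \left(361 + 32\right) 144 = 393 \cdot 144 = 56592$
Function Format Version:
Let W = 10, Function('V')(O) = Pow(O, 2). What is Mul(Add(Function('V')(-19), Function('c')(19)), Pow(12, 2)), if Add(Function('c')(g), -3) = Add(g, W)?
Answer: 56592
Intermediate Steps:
Function('c')(g) = Add(13, g) (Function('c')(g) = Add(3, Add(g, 10)) = Add(3, Add(10, g)) = Add(13, g))
Mul(Add(Function('V')(-19), Function('c')(19)), Pow(12, 2)) = Mul(Add(Pow(-19, 2), Add(13, 19)), Pow(12, 2)) = Mul(Add(361, 32), 144) = Mul(393, 144) = 56592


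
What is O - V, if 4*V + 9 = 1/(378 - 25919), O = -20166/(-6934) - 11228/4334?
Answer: 985393325801/383778504098 ≈ 2.5676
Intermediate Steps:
O = 2386123/7512989 (O = -20166*(-1/6934) - 11228*1/4334 = 10083/3467 - 5614/2167 = 2386123/7512989 ≈ 0.31760)
V = -114935/51082 (V = -9/4 + 1/(4*(378 - 25919)) = -9/4 + (1/4)/(-25541) = -9/4 + (1/4)*(-1/25541) = -9/4 - 1/102164 = -114935/51082 ≈ -2.2500)
O - V = 2386123/7512989 - 1*(-114935/51082) = 2386123/7512989 + 114935/51082 = 985393325801/383778504098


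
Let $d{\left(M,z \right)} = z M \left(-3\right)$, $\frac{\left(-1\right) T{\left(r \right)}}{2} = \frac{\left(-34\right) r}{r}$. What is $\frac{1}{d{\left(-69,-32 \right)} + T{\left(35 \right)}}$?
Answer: $- \frac{1}{6556} \approx -0.00015253$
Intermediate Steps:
$T{\left(r \right)} = 68$ ($T{\left(r \right)} = - 2 \frac{\left(-34\right) r}{r} = \left(-2\right) \left(-34\right) = 68$)
$d{\left(M,z \right)} = - 3 M z$ ($d{\left(M,z \right)} = M z \left(-3\right) = - 3 M z$)
$\frac{1}{d{\left(-69,-32 \right)} + T{\left(35 \right)}} = \frac{1}{\left(-3\right) \left(-69\right) \left(-32\right) + 68} = \frac{1}{-6624 + 68} = \frac{1}{-6556} = - \frac{1}{6556}$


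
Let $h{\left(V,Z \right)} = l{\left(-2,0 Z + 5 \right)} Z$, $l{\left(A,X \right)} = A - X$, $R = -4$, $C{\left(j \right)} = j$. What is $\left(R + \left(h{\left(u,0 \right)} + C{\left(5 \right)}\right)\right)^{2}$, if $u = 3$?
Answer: $1$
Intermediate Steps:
$h{\left(V,Z \right)} = - 7 Z$ ($h{\left(V,Z \right)} = \left(-2 - \left(0 Z + 5\right)\right) Z = \left(-2 - \left(0 + 5\right)\right) Z = \left(-2 - 5\right) Z = - 7 Z$)
$\left(R + \left(h{\left(u,0 \right)} + C{\left(5 \right)}\right)\right)^{2} = \left(-4 + \left(\left(-7\right) 0 + 5\right)\right)^{2} = \left(-4 + \left(0 + 5\right)\right)^{2} = \left(-4 + 5\right)^{2} = 1^{2} = 1$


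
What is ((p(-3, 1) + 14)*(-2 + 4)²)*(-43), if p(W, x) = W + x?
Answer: -2064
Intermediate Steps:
((p(-3, 1) + 14)*(-2 + 4)²)*(-43) = (((-3 + 1) + 14)*(-2 + 4)²)*(-43) = ((-2 + 14)*2²)*(-43) = (12*4)*(-43) = 48*(-43) = -2064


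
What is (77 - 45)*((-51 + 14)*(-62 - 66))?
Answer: 151552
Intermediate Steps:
(77 - 45)*((-51 + 14)*(-62 - 66)) = 32*(-37*(-128)) = 32*4736 = 151552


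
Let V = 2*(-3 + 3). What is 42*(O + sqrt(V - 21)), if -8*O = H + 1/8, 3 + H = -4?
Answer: 1155/32 + 42*I*sqrt(21) ≈ 36.094 + 192.47*I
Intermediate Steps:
H = -7 (H = -3 - 4 = -7)
V = 0 (V = 2*0 = 0)
O = 55/64 (O = -(-7 + 1/8)/8 = -1/8*(-55/8) = 55/64 ≈ 0.85938)
42*(O + sqrt(V - 21)) = 42*(55/64 + sqrt(0 - 21)) = 42*(55/64 + sqrt(-21)) = 42*(55/64 + I*sqrt(21)) = 1155/32 + 42*I*sqrt(21)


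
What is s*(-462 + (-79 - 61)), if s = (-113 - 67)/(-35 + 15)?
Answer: -5418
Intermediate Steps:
s = 9 (s = -180/(-20) = -180*(-1/20) = 9)
s*(-462 + (-79 - 61)) = 9*(-462 + (-79 - 61)) = 9*(-462 - 140) = 9*(-602) = -5418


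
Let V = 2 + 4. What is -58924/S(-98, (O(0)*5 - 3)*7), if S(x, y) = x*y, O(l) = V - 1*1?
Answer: 14731/3773 ≈ 3.9043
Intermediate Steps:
V = 6
O(l) = 5 (O(l) = 6 - 1*1 = 6 - 1 = 5)
-58924/S(-98, (O(0)*5 - 3)*7) = -58924*(-1/(686*(5*5 - 3))) = -58924*(-1/(686*(25 - 3))) = -58924/((-2156*7)) = -58924/((-98*154)) = -58924/(-15092) = -58924*(-1/15092) = 14731/3773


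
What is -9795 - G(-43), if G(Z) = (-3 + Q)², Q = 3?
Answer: -9795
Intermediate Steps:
G(Z) = 0 (G(Z) = (-3 + 3)² = 0² = 0)
-9795 - G(-43) = -9795 - 1*0 = -9795 + 0 = -9795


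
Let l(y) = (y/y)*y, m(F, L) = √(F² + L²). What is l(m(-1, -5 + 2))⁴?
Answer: 100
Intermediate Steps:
l(y) = y (l(y) = 1*y = y)
l(m(-1, -5 + 2))⁴ = (√((-1)² + (-5 + 2)²))⁴ = (√(1 + (-3)²))⁴ = (√(1 + 9))⁴ = (√10)⁴ = 100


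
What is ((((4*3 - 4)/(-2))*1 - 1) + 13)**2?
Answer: 64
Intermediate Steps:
((((4*3 - 4)/(-2))*1 - 1) + 13)**2 = ((((12 - 4)*(-1/2))*1 - 1) + 13)**2 = (((8*(-1/2))*1 - 1) + 13)**2 = ((-4*1 - 1) + 13)**2 = ((-4 - 1) + 13)**2 = (-5 + 13)**2 = 8**2 = 64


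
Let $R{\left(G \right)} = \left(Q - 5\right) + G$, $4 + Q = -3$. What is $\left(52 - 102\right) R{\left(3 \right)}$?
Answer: $450$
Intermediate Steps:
$Q = -7$ ($Q = -4 - 3 = -7$)
$R{\left(G \right)} = -12 + G$ ($R{\left(G \right)} = \left(-7 - 5\right) + G = -12 + G$)
$\left(52 - 102\right) R{\left(3 \right)} = \left(52 - 102\right) \left(-12 + 3\right) = \left(-50\right) \left(-9\right) = 450$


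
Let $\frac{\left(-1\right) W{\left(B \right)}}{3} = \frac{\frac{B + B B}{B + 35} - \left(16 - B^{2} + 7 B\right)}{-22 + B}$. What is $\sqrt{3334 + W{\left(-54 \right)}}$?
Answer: $\frac{\sqrt{1248139}}{19} \approx 58.8$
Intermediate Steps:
$W{\left(B \right)} = - \frac{3 \left(-16 + B^{2} - 7 B + \frac{B + B^{2}}{35 + B}\right)}{-22 + B}$ ($W{\left(B \right)} = - 3 \frac{\frac{B + B B}{B + 35} - \left(16 - B^{2} + 7 B\right)}{-22 + B} = - 3 \frac{\frac{B + B^{2}}{35 + B} - \left(16 - B^{2} + 7 B\right)}{-22 + B} = - 3 \frac{-16 + B^{2} - 7 B + \frac{B + B^{2}}{35 + B}}{-22 + B} = - \frac{3 \left(-16 + B^{2} - 7 B + \frac{B + B^{2}}{35 + B}\right)}{-22 + B}$)
$\sqrt{3334 + W{\left(-54 \right)}} = \sqrt{3334 + \frac{3 \left(560 - \left(-54\right)^{3} - 29 \left(-54\right)^{2} + 260 \left(-54\right)\right)}{-770 + \left(-54\right)^{2} + 13 \left(-54\right)}} = \sqrt{3334 + \frac{3 \left(560 - -157464 - 84564 - 14040\right)}{-770 + 2916 - 702}} = \sqrt{3334 + \frac{3 \left(560 + 157464 - 84564 - 14040\right)}{1444}} = \sqrt{3334 + 3 \cdot \frac{1}{1444} \cdot 59420} = \sqrt{3334 + \frac{44565}{361}} = \sqrt{\frac{1248139}{361}} = \frac{\sqrt{1248139}}{19}$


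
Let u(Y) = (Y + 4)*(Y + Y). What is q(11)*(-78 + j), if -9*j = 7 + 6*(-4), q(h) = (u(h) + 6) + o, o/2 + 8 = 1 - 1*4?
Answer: -215090/9 ≈ -23899.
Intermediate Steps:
o = -22 (o = -16 + 2*(1 - 1*4) = -16 + 2*(1 - 4) = -16 + 2*(-3) = -16 - 6 = -22)
u(Y) = 2*Y*(4 + Y) (u(Y) = (4 + Y)*(2*Y) = 2*Y*(4 + Y))
q(h) = -16 + 2*h*(4 + h) (q(h) = (2*h*(4 + h) + 6) - 22 = (6 + 2*h*(4 + h)) - 22 = -16 + 2*h*(4 + h))
j = 17/9 (j = -(7 + 6*(-4))/9 = -(7 - 24)/9 = -⅑*(-17) = 17/9 ≈ 1.8889)
q(11)*(-78 + j) = (-16 + 2*11*(4 + 11))*(-78 + 17/9) = (-16 + 2*11*15)*(-685/9) = (-16 + 330)*(-685/9) = 314*(-685/9) = -215090/9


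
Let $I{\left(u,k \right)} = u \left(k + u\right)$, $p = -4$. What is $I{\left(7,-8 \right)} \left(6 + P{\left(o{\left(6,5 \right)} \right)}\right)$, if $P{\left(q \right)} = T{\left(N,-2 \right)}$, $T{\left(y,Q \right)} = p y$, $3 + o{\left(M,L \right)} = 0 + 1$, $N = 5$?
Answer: $98$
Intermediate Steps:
$o{\left(M,L \right)} = -2$ ($o{\left(M,L \right)} = -3 + \left(0 + 1\right) = -3 + 1 = -2$)
$T{\left(y,Q \right)} = - 4 y$
$P{\left(q \right)} = -20$ ($P{\left(q \right)} = \left(-4\right) 5 = -20$)
$I{\left(7,-8 \right)} \left(6 + P{\left(o{\left(6,5 \right)} \right)}\right) = 7 \left(-8 + 7\right) \left(6 - 20\right) = 7 \left(-1\right) \left(-14\right) = \left(-7\right) \left(-14\right) = 98$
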